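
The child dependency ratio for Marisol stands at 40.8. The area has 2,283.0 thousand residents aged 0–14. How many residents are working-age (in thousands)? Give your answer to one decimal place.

Youth dependency ratio = youth / working-age × 100
40.8 = 2,283.0 / W × 100
⇒ 5,595.6

Working-age: 5,595.6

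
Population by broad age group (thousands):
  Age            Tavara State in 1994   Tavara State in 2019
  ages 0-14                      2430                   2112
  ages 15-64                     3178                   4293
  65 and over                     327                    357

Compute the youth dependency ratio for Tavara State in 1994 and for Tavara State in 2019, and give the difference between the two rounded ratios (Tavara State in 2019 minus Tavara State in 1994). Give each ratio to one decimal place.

Tavara State in 1994: 2430 / 3178 × 100 = 76.5
Tavara State in 2019: 2112 / 4293 × 100 = 49.2

Tavara State in 1994: 76.5
Tavara State in 2019: 49.2
Difference: -27.3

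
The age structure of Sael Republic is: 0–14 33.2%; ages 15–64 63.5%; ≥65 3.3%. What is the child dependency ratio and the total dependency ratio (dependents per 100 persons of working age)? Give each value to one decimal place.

Youth dependency ratio = 33.2 / 63.5 × 100 = 52.3
Total dependency ratio = (33.2 + 3.3) / 63.5 × 100 = 36.5 / 63.5 × 100 = 57.5

Youth dependency ratio: 52.3
Total dependency ratio: 57.5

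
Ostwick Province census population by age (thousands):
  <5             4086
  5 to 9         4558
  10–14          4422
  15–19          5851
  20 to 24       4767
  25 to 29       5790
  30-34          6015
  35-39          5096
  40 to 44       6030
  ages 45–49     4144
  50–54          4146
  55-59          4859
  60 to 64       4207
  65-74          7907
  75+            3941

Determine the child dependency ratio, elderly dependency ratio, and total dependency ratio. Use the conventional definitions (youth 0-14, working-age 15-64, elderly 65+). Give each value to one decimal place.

0–14: 4086 + 4558 + 4422 = 13066
15–64: 5851 + 4767 + 5790 + 6015 + 5096 + 6030 + 4144 + 4146 + 4859 + 4207 = 50905
65+: 7907 + 3941 = 11848
Youth dependency ratio = 13066 / 50905 × 100 = 25.7
Old-age dependency ratio = 11848 / 50905 × 100 = 23.3
Total dependency ratio = (13066 + 11848) / 50905 × 100 = 24914 / 50905 × 100 = 48.9

Youth dependency ratio: 25.7
Old-age dependency ratio: 23.3
Total dependency ratio: 48.9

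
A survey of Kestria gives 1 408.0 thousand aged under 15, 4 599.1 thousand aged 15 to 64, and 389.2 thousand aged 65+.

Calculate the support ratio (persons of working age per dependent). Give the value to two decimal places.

Support ratio: 2.56

Support ratio = 4 599.1 / (1 408.0 + 389.2) = 4 599.1 / 1 797.2 = 2.56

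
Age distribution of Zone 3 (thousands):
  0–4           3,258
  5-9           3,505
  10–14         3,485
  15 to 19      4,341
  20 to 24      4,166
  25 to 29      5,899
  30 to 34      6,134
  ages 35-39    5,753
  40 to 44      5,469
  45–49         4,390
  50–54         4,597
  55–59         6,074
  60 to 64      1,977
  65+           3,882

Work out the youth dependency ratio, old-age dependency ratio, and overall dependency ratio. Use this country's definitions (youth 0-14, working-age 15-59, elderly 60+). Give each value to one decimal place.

Youth dependency ratio: 21.9
Old-age dependency ratio: 12.5
Total dependency ratio: 34.4

0–14: 3,258 + 3,505 + 3,485 = 10,248
15–59: 4,341 + 4,166 + 5,899 + 6,134 + 5,753 + 5,469 + 4,390 + 4,597 + 6,074 = 46,823
60+: 1,977 + 3,882 = 5,859
Youth dependency ratio = 10,248 / 46,823 × 100 = 21.9
Old-age dependency ratio = 5,859 / 46,823 × 100 = 12.5
Total dependency ratio = (10,248 + 5,859) / 46,823 × 100 = 16,107 / 46,823 × 100 = 34.4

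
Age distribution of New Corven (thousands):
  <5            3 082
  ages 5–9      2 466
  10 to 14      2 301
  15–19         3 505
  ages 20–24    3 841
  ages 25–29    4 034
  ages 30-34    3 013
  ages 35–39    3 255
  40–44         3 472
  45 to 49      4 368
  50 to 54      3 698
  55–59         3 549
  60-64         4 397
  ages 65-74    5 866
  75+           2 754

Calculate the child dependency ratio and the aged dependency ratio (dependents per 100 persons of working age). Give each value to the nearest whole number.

0–14: 3 082 + 2 466 + 2 301 = 7 849
15–64: 3 505 + 3 841 + 4 034 + 3 013 + 3 255 + 3 472 + 4 368 + 3 698 + 3 549 + 4 397 = 37 132
65+: 5 866 + 2 754 = 8 620
Youth dependency ratio = 7 849 / 37 132 × 100 = 21
Old-age dependency ratio = 8 620 / 37 132 × 100 = 23

Youth dependency ratio: 21
Old-age dependency ratio: 23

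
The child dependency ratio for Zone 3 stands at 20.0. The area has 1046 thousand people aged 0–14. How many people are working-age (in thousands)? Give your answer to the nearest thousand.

Youth dependency ratio = youth / working-age × 100
20.0 = 1046 / W × 100
⇒ 5230

Working-age: 5230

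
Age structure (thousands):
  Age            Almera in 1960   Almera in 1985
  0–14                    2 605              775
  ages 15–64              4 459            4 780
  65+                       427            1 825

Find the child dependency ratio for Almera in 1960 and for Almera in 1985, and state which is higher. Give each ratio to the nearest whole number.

Almera in 1960: 58
Almera in 1985: 16
Higher: Almera in 1960

Almera in 1960: 2 605 / 4 459 × 100 = 58
Almera in 1985: 775 / 4 780 × 100 = 16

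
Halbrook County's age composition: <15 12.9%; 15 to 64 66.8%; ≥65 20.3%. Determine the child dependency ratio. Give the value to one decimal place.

Youth dependency ratio = 12.9 / 66.8 × 100 = 19.3

Youth dependency ratio: 19.3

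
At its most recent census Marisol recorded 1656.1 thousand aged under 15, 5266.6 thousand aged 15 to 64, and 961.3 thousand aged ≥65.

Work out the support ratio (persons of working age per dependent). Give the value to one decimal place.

Support ratio = 5266.6 / (1656.1 + 961.3) = 5266.6 / 2617.4 = 2.0

Support ratio: 2.0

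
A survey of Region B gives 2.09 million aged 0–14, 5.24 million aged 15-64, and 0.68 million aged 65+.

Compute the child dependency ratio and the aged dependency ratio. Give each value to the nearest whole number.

Youth dependency ratio: 40
Old-age dependency ratio: 13

Youth dependency ratio = 2.09 / 5.24 × 100 = 40
Old-age dependency ratio = 0.68 / 5.24 × 100 = 13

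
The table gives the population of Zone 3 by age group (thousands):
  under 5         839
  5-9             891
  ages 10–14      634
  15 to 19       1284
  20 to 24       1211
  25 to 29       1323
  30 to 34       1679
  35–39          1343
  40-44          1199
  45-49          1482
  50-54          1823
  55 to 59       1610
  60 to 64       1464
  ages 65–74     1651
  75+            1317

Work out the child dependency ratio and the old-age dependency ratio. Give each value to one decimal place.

0–14: 839 + 891 + 634 = 2364
15–64: 1284 + 1211 + 1323 + 1679 + 1343 + 1199 + 1482 + 1823 + 1610 + 1464 = 14418
65+: 1651 + 1317 = 2968
Youth dependency ratio = 2364 / 14418 × 100 = 16.4
Old-age dependency ratio = 2968 / 14418 × 100 = 20.6

Youth dependency ratio: 16.4
Old-age dependency ratio: 20.6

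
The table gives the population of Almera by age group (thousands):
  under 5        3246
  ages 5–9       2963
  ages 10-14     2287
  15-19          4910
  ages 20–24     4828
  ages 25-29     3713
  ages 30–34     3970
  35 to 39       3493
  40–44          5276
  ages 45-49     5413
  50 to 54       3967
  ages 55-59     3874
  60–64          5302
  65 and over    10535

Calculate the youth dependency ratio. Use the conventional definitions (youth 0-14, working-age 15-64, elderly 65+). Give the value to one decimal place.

Youth dependency ratio: 19.0

0–14: 3246 + 2963 + 2287 = 8496
15–64: 4910 + 4828 + 3713 + 3970 + 3493 + 5276 + 5413 + 3967 + 3874 + 5302 = 44746
65+: 10535
Youth dependency ratio = 8496 / 44746 × 100 = 19.0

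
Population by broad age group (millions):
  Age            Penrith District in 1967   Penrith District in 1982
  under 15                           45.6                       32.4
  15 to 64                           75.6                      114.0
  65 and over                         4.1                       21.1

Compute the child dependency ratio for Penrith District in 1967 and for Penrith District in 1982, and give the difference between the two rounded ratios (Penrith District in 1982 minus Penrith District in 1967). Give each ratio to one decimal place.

Penrith District in 1967: 60.3
Penrith District in 1982: 28.4
Difference: -31.9

Penrith District in 1967: 45.6 / 75.6 × 100 = 60.3
Penrith District in 1982: 32.4 / 114.0 × 100 = 28.4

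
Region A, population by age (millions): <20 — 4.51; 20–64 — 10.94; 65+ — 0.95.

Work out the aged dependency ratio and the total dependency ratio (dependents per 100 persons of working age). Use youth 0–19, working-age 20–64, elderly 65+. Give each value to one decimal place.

Old-age dependency ratio: 8.7
Total dependency ratio: 49.9

Old-age dependency ratio = 0.95 / 10.94 × 100 = 8.7
Total dependency ratio = (4.51 + 0.95) / 10.94 × 100 = 5.46 / 10.94 × 100 = 49.9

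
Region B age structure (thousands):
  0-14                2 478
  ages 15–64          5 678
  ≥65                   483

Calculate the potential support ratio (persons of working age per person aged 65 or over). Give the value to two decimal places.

Potential support ratio: 11.76

Potential support ratio = 5 678 / 483 = 11.76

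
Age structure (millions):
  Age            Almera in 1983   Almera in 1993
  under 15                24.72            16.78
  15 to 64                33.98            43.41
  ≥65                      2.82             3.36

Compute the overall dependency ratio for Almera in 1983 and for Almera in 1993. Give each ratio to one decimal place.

Almera in 1983: 81.0
Almera in 1993: 46.4

Almera in 1983: (24.72 + 2.82) / 33.98 × 100 = 27.54 / 33.98 × 100 = 81.0
Almera in 1993: (16.78 + 3.36) / 43.41 × 100 = 20.14 / 43.41 × 100 = 46.4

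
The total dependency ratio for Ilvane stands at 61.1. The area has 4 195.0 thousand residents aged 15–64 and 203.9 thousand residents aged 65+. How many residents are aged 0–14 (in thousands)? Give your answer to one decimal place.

Total dependency ratio = (youth + elderly) / working-age × 100
61.1 = (Y + 203.9) / 4 195.0 × 100
⇒ 2 359.2

Aged 0–14: 2 359.2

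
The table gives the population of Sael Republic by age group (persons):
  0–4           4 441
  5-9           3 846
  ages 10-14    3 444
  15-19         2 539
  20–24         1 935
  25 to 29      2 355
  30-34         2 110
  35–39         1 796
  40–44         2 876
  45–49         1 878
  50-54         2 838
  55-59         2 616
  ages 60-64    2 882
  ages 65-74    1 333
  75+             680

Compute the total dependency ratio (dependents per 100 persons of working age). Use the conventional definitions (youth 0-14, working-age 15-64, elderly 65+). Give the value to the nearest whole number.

0–14: 4 441 + 3 846 + 3 444 = 11 731
15–64: 2 539 + 1 935 + 2 355 + 2 110 + 1 796 + 2 876 + 1 878 + 2 838 + 2 616 + 2 882 = 23 825
65+: 1 333 + 680 = 2 013
Total dependency ratio = (11 731 + 2 013) / 23 825 × 100 = 13 744 / 23 825 × 100 = 58

Total dependency ratio: 58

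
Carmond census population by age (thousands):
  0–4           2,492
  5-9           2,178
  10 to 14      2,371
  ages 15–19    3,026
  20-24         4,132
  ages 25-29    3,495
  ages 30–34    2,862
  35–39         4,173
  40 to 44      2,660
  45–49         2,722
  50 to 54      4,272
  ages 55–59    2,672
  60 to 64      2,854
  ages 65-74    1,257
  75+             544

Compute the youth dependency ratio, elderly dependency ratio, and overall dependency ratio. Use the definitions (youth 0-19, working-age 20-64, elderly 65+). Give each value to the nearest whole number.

Youth dependency ratio: 34
Old-age dependency ratio: 6
Total dependency ratio: 40

0–19: 2,492 + 2,178 + 2,371 + 3,026 = 10,067
20–64: 4,132 + 3,495 + 2,862 + 4,173 + 2,660 + 2,722 + 4,272 + 2,672 + 2,854 = 29,842
65+: 1,257 + 544 = 1,801
Youth dependency ratio = 10,067 / 29,842 × 100 = 34
Old-age dependency ratio = 1,801 / 29,842 × 100 = 6
Total dependency ratio = (10,067 + 1,801) / 29,842 × 100 = 11,868 / 29,842 × 100 = 40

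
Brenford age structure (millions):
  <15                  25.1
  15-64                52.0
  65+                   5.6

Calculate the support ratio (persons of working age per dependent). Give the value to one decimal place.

Support ratio = 52.0 / (25.1 + 5.6) = 52.0 / 30.7 = 1.7

Support ratio: 1.7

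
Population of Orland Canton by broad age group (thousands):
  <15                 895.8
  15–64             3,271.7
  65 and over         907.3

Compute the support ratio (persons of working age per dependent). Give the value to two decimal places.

Support ratio: 1.81

Support ratio = 3,271.7 / (895.8 + 907.3) = 3,271.7 / 1,803.1 = 1.81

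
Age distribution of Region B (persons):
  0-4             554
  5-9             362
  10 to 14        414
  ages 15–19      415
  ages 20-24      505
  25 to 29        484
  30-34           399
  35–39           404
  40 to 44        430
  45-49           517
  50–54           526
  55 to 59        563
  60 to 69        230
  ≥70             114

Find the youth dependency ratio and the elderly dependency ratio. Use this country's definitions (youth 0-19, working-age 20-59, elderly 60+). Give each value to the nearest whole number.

Youth dependency ratio: 46
Old-age dependency ratio: 9

0–19: 554 + 362 + 414 + 415 = 1 745
20–59: 505 + 484 + 399 + 404 + 430 + 517 + 526 + 563 = 3 828
60+: 230 + 114 = 344
Youth dependency ratio = 1 745 / 3 828 × 100 = 46
Old-age dependency ratio = 344 / 3 828 × 100 = 9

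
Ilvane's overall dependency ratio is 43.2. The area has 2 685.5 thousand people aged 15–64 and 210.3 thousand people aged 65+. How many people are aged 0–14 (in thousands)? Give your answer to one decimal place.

Total dependency ratio = (youth + elderly) / working-age × 100
43.2 = (Y + 210.3) / 2 685.5 × 100
⇒ 949.8

Aged 0–14: 949.8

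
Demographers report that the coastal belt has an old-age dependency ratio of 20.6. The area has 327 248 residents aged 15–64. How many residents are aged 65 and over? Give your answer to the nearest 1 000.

Old-age dependency ratio = elderly / working-age × 100
20.6 = E / 327 248 × 100
⇒ 67 000

Aged 65 and over: 67 000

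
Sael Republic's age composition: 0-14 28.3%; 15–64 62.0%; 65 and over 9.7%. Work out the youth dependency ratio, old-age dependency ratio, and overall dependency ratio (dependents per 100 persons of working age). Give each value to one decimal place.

Youth dependency ratio = 28.3 / 62.0 × 100 = 45.6
Old-age dependency ratio = 9.7 / 62.0 × 100 = 15.6
Total dependency ratio = (28.3 + 9.7) / 62.0 × 100 = 38.0 / 62.0 × 100 = 61.3

Youth dependency ratio: 45.6
Old-age dependency ratio: 15.6
Total dependency ratio: 61.3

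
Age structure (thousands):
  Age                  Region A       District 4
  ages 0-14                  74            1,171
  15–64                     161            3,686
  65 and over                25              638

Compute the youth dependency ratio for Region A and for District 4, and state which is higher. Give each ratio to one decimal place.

Region A: 46.0
District 4: 31.8
Higher: Region A

Region A: 74 / 161 × 100 = 46.0
District 4: 1,171 / 3,686 × 100 = 31.8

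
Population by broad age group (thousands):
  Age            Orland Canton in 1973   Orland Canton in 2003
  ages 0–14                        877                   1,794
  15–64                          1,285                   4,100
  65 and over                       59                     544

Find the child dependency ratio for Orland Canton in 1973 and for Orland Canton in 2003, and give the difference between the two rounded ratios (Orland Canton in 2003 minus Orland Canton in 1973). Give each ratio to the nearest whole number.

Orland Canton in 1973: 68
Orland Canton in 2003: 44
Difference: -24

Orland Canton in 1973: 877 / 1,285 × 100 = 68
Orland Canton in 2003: 1,794 / 4,100 × 100 = 44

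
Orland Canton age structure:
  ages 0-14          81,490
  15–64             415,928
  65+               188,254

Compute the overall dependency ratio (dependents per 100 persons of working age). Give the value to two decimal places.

Total dependency ratio = (81,490 + 188,254) / 415,928 × 100 = 269,744 / 415,928 × 100 = 64.85

Total dependency ratio: 64.85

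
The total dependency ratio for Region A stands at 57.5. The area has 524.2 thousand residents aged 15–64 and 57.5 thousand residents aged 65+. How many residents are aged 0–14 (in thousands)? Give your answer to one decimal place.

Total dependency ratio = (youth + elderly) / working-age × 100
57.5 = (Y + 57.5) / 524.2 × 100
⇒ 243.9

Aged 0–14: 243.9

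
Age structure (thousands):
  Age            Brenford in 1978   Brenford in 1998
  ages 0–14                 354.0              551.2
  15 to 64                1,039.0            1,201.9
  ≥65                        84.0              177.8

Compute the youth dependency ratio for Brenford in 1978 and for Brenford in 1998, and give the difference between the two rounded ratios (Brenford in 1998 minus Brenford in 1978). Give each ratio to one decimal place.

Brenford in 1978: 34.1
Brenford in 1998: 45.9
Difference: +11.8

Brenford in 1978: 354.0 / 1,039.0 × 100 = 34.1
Brenford in 1998: 551.2 / 1,201.9 × 100 = 45.9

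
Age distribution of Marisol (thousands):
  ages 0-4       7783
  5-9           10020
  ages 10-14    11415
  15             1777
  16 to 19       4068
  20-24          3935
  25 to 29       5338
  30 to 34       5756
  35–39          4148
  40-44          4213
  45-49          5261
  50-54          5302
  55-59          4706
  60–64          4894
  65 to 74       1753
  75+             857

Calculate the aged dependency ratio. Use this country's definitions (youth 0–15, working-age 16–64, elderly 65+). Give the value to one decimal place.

0–15: 7783 + 10020 + 11415 + 1777 = 30995
16–64: 4068 + 3935 + 5338 + 5756 + 4148 + 4213 + 5261 + 5302 + 4706 + 4894 = 47621
65+: 1753 + 857 = 2610
Old-age dependency ratio = 2610 / 47621 × 100 = 5.5

Old-age dependency ratio: 5.5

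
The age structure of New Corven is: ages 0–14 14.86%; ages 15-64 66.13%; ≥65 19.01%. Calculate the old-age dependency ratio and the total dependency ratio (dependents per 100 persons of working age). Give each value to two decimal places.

Old-age dependency ratio = 19.01 / 66.13 × 100 = 28.75
Total dependency ratio = (14.86 + 19.01) / 66.13 × 100 = 33.87 / 66.13 × 100 = 51.22

Old-age dependency ratio: 28.75
Total dependency ratio: 51.22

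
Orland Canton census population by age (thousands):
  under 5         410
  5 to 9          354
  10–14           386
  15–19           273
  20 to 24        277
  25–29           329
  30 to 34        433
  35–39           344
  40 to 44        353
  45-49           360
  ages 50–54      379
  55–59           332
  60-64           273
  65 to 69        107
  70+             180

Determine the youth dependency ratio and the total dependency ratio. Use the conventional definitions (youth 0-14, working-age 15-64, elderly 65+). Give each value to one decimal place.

Youth dependency ratio: 34.3
Total dependency ratio: 42.9

0–14: 410 + 354 + 386 = 1,150
15–64: 273 + 277 + 329 + 433 + 344 + 353 + 360 + 379 + 332 + 273 = 3,353
65+: 107 + 180 = 287
Youth dependency ratio = 1,150 / 3,353 × 100 = 34.3
Total dependency ratio = (1,150 + 287) / 3,353 × 100 = 1,437 / 3,353 × 100 = 42.9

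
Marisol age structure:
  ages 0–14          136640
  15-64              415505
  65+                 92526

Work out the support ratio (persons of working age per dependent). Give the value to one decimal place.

Support ratio = 415505 / (136640 + 92526) = 415505 / 229166 = 1.8

Support ratio: 1.8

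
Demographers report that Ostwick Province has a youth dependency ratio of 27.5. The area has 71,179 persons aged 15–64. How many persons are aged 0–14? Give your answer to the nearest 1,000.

Aged 0–14: 20,000

Youth dependency ratio = youth / working-age × 100
27.5 = Y / 71,179 × 100
⇒ 20,000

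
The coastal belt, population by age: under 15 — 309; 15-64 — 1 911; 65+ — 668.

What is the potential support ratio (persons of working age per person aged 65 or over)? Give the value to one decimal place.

Potential support ratio = 1 911 / 668 = 2.9

Potential support ratio: 2.9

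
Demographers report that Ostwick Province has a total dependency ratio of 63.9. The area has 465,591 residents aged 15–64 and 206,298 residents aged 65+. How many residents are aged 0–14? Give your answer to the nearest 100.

Aged 0–14: 91,200

Total dependency ratio = (youth + elderly) / working-age × 100
63.9 = (Y + 206,298) / 465,591 × 100
⇒ 91,200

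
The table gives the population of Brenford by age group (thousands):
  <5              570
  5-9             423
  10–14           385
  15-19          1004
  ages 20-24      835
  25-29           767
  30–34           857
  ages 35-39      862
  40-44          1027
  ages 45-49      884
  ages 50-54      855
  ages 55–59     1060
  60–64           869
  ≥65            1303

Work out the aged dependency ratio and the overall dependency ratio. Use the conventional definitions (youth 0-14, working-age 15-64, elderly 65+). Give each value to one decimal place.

0–14: 570 + 423 + 385 = 1378
15–64: 1004 + 835 + 767 + 857 + 862 + 1027 + 884 + 855 + 1060 + 869 = 9020
65+: 1303
Old-age dependency ratio = 1303 / 9020 × 100 = 14.4
Total dependency ratio = (1378 + 1303) / 9020 × 100 = 2681 / 9020 × 100 = 29.7

Old-age dependency ratio: 14.4
Total dependency ratio: 29.7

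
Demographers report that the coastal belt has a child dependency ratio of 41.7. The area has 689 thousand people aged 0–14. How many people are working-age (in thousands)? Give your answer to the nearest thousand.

Working-age: 1652

Youth dependency ratio = youth / working-age × 100
41.7 = 689 / W × 100
⇒ 1652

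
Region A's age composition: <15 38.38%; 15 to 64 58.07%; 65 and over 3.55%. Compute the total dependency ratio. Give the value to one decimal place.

Total dependency ratio: 72.2

Total dependency ratio = (38.38 + 3.55) / 58.07 × 100 = 41.93 / 58.07 × 100 = 72.2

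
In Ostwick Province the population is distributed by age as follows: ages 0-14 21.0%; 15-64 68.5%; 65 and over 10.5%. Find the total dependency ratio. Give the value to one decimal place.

Total dependency ratio = (21.0 + 10.5) / 68.5 × 100 = 31.5 / 68.5 × 100 = 46.0

Total dependency ratio: 46.0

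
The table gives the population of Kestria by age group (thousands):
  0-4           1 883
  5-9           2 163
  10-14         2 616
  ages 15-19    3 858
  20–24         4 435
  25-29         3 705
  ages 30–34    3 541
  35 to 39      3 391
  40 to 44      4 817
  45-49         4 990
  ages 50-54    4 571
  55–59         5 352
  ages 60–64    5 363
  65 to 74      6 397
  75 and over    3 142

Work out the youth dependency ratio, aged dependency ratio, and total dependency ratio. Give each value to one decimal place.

0–14: 1 883 + 2 163 + 2 616 = 6 662
15–64: 3 858 + 4 435 + 3 705 + 3 541 + 3 391 + 4 817 + 4 990 + 4 571 + 5 352 + 5 363 = 44 023
65+: 6 397 + 3 142 = 9 539
Youth dependency ratio = 6 662 / 44 023 × 100 = 15.1
Old-age dependency ratio = 9 539 / 44 023 × 100 = 21.7
Total dependency ratio = (6 662 + 9 539) / 44 023 × 100 = 16 201 / 44 023 × 100 = 36.8

Youth dependency ratio: 15.1
Old-age dependency ratio: 21.7
Total dependency ratio: 36.8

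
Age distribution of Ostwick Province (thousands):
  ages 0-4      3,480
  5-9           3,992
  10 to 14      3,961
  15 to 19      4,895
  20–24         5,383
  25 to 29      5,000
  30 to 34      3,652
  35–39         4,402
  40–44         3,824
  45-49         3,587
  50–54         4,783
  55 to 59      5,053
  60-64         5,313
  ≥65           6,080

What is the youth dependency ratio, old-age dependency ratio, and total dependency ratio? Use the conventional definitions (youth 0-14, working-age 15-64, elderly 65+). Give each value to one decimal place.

Youth dependency ratio: 24.9
Old-age dependency ratio: 13.2
Total dependency ratio: 38.2

0–14: 3,480 + 3,992 + 3,961 = 11,433
15–64: 4,895 + 5,383 + 5,000 + 3,652 + 4,402 + 3,824 + 3,587 + 4,783 + 5,053 + 5,313 = 45,892
65+: 6,080
Youth dependency ratio = 11,433 / 45,892 × 100 = 24.9
Old-age dependency ratio = 6,080 / 45,892 × 100 = 13.2
Total dependency ratio = (11,433 + 6,080) / 45,892 × 100 = 17,513 / 45,892 × 100 = 38.2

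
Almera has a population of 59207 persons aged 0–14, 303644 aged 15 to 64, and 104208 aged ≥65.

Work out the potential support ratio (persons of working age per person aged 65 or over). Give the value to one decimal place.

Potential support ratio: 2.9

Potential support ratio = 303644 / 104208 = 2.9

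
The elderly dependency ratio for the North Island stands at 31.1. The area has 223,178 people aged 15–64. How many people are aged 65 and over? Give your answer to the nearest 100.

Aged 65 and over: 69,400

Old-age dependency ratio = elderly / working-age × 100
31.1 = E / 223,178 × 100
⇒ 69,400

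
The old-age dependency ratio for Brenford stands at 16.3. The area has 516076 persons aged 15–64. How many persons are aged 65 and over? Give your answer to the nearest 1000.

Aged 65 and over: 84000

Old-age dependency ratio = elderly / working-age × 100
16.3 = E / 516076 × 100
⇒ 84000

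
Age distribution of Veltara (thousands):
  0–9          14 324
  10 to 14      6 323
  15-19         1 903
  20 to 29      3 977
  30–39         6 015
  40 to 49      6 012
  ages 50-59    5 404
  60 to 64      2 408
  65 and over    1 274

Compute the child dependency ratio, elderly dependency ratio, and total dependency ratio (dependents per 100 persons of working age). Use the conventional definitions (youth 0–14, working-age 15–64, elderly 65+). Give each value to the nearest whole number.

0–14: 14 324 + 6 323 = 20 647
15–64: 1 903 + 3 977 + 6 015 + 6 012 + 5 404 + 2 408 = 25 719
65+: 1 274
Youth dependency ratio = 20 647 / 25 719 × 100 = 80
Old-age dependency ratio = 1 274 / 25 719 × 100 = 5
Total dependency ratio = (20 647 + 1 274) / 25 719 × 100 = 21 921 / 25 719 × 100 = 85

Youth dependency ratio: 80
Old-age dependency ratio: 5
Total dependency ratio: 85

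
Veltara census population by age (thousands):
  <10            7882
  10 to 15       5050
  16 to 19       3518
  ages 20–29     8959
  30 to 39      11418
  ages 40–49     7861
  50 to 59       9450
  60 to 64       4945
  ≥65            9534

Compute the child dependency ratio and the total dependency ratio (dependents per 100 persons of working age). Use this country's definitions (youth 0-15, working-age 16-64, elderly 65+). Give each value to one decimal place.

0–15: 7882 + 5050 = 12932
16–64: 3518 + 8959 + 11418 + 7861 + 9450 + 4945 = 46151
65+: 9534
Youth dependency ratio = 12932 / 46151 × 100 = 28.0
Total dependency ratio = (12932 + 9534) / 46151 × 100 = 22466 / 46151 × 100 = 48.7

Youth dependency ratio: 28.0
Total dependency ratio: 48.7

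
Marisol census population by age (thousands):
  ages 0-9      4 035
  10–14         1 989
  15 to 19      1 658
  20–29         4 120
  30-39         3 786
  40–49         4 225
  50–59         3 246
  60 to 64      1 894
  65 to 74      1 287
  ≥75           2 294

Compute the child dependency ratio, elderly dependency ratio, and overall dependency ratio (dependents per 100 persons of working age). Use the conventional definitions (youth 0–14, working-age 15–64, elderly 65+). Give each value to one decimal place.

0–14: 4 035 + 1 989 = 6 024
15–64: 1 658 + 4 120 + 3 786 + 4 225 + 3 246 + 1 894 = 18 929
65+: 1 287 + 2 294 = 3 581
Youth dependency ratio = 6 024 / 18 929 × 100 = 31.8
Old-age dependency ratio = 3 581 / 18 929 × 100 = 18.9
Total dependency ratio = (6 024 + 3 581) / 18 929 × 100 = 9 605 / 18 929 × 100 = 50.7

Youth dependency ratio: 31.8
Old-age dependency ratio: 18.9
Total dependency ratio: 50.7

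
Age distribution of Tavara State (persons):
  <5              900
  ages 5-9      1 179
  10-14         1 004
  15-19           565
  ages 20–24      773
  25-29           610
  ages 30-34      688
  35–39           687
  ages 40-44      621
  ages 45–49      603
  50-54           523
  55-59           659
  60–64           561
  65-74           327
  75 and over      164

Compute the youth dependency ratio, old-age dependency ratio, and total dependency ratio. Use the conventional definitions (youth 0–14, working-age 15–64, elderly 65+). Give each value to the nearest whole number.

Youth dependency ratio: 49
Old-age dependency ratio: 8
Total dependency ratio: 57

0–14: 900 + 1 179 + 1 004 = 3 083
15–64: 565 + 773 + 610 + 688 + 687 + 621 + 603 + 523 + 659 + 561 = 6 290
65+: 327 + 164 = 491
Youth dependency ratio = 3 083 / 6 290 × 100 = 49
Old-age dependency ratio = 491 / 6 290 × 100 = 8
Total dependency ratio = (3 083 + 491) / 6 290 × 100 = 3 574 / 6 290 × 100 = 57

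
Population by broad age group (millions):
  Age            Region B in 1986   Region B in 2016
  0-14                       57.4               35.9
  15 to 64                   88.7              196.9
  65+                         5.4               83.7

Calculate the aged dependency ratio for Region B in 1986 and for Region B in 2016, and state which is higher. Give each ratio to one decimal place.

Region B in 1986: 5.4 / 88.7 × 100 = 6.1
Region B in 2016: 83.7 / 196.9 × 100 = 42.5

Region B in 1986: 6.1
Region B in 2016: 42.5
Higher: Region B in 2016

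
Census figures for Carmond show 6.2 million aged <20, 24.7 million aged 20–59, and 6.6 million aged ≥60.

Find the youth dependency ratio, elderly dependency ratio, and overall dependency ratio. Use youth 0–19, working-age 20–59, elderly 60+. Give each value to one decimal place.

Youth dependency ratio: 25.1
Old-age dependency ratio: 26.7
Total dependency ratio: 51.8

Youth dependency ratio = 6.2 / 24.7 × 100 = 25.1
Old-age dependency ratio = 6.6 / 24.7 × 100 = 26.7
Total dependency ratio = (6.2 + 6.6) / 24.7 × 100 = 12.8 / 24.7 × 100 = 51.8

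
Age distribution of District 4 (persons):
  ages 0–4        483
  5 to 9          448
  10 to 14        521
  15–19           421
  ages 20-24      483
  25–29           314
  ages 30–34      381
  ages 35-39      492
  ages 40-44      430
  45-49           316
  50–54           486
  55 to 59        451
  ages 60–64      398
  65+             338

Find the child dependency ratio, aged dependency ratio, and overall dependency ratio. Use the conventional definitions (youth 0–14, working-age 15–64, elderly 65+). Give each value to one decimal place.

0–14: 483 + 448 + 521 = 1 452
15–64: 421 + 483 + 314 + 381 + 492 + 430 + 316 + 486 + 451 + 398 = 4 172
65+: 338
Youth dependency ratio = 1 452 / 4 172 × 100 = 34.8
Old-age dependency ratio = 338 / 4 172 × 100 = 8.1
Total dependency ratio = (1 452 + 338) / 4 172 × 100 = 1 790 / 4 172 × 100 = 42.9

Youth dependency ratio: 34.8
Old-age dependency ratio: 8.1
Total dependency ratio: 42.9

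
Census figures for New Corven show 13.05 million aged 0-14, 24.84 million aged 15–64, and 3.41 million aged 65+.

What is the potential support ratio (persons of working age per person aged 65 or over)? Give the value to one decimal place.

Potential support ratio = 24.84 / 3.41 = 7.3

Potential support ratio: 7.3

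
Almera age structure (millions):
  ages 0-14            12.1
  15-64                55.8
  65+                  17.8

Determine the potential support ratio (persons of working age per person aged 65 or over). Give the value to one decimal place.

Potential support ratio = 55.8 / 17.8 = 3.1

Potential support ratio: 3.1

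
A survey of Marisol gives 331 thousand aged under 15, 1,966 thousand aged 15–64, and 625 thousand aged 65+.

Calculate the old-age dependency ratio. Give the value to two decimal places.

Old-age dependency ratio: 31.79

Old-age dependency ratio = 625 / 1,966 × 100 = 31.79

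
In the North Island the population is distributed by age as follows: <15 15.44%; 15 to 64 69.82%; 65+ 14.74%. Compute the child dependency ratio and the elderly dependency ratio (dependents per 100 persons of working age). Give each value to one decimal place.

Youth dependency ratio: 22.1
Old-age dependency ratio: 21.1

Youth dependency ratio = 15.44 / 69.82 × 100 = 22.1
Old-age dependency ratio = 14.74 / 69.82 × 100 = 21.1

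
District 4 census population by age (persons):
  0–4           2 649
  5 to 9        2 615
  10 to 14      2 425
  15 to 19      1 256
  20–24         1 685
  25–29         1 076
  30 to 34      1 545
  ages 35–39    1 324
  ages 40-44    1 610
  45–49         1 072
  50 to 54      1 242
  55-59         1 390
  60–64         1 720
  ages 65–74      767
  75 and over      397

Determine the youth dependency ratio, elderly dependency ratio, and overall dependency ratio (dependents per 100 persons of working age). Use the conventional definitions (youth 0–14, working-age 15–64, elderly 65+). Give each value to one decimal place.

Youth dependency ratio: 55.2
Old-age dependency ratio: 8.4
Total dependency ratio: 63.6

0–14: 2 649 + 2 615 + 2 425 = 7 689
15–64: 1 256 + 1 685 + 1 076 + 1 545 + 1 324 + 1 610 + 1 072 + 1 242 + 1 390 + 1 720 = 13 920
65+: 767 + 397 = 1 164
Youth dependency ratio = 7 689 / 13 920 × 100 = 55.2
Old-age dependency ratio = 1 164 / 13 920 × 100 = 8.4
Total dependency ratio = (7 689 + 1 164) / 13 920 × 100 = 8 853 / 13 920 × 100 = 63.6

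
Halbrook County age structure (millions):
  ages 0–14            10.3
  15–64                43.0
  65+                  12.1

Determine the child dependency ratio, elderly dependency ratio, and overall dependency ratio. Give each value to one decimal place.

Youth dependency ratio = 10.3 / 43.0 × 100 = 24.0
Old-age dependency ratio = 12.1 / 43.0 × 100 = 28.1
Total dependency ratio = (10.3 + 12.1) / 43.0 × 100 = 22.4 / 43.0 × 100 = 52.1

Youth dependency ratio: 24.0
Old-age dependency ratio: 28.1
Total dependency ratio: 52.1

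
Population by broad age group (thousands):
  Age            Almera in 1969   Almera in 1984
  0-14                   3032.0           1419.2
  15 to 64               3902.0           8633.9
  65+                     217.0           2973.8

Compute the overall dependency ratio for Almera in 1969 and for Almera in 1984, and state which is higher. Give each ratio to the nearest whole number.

Almera in 1969: 83
Almera in 1984: 51
Higher: Almera in 1969

Almera in 1969: (3032.0 + 217.0) / 3902.0 × 100 = 3249.0 / 3902.0 × 100 = 83
Almera in 1984: (1419.2 + 2973.8) / 8633.9 × 100 = 4393.0 / 8633.9 × 100 = 51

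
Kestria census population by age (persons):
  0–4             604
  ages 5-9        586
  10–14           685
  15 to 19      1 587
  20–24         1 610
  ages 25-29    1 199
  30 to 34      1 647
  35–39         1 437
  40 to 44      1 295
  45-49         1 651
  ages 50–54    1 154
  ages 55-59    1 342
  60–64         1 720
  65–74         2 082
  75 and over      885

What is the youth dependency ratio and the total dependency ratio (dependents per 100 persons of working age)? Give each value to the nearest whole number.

0–14: 604 + 586 + 685 = 1 875
15–64: 1 587 + 1 610 + 1 199 + 1 647 + 1 437 + 1 295 + 1 651 + 1 154 + 1 342 + 1 720 = 14 642
65+: 2 082 + 885 = 2 967
Youth dependency ratio = 1 875 / 14 642 × 100 = 13
Total dependency ratio = (1 875 + 2 967) / 14 642 × 100 = 4 842 / 14 642 × 100 = 33

Youth dependency ratio: 13
Total dependency ratio: 33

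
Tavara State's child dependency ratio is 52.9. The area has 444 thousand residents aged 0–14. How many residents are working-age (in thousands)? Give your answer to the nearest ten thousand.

Working-age: 840

Youth dependency ratio = youth / working-age × 100
52.9 = 444 / W × 100
⇒ 840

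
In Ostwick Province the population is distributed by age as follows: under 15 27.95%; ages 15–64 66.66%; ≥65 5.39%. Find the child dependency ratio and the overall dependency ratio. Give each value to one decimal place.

Youth dependency ratio = 27.95 / 66.66 × 100 = 41.9
Total dependency ratio = (27.95 + 5.39) / 66.66 × 100 = 33.34 / 66.66 × 100 = 50.0

Youth dependency ratio: 41.9
Total dependency ratio: 50.0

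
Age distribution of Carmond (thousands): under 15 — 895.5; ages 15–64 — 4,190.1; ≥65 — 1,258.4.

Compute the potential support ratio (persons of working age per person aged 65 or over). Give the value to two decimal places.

Potential support ratio = 4,190.1 / 1,258.4 = 3.33

Potential support ratio: 3.33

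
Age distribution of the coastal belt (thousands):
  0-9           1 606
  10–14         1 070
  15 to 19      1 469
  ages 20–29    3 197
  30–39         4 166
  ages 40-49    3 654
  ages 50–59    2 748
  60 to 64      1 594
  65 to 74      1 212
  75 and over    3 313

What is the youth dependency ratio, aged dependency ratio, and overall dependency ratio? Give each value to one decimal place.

Youth dependency ratio: 15.9
Old-age dependency ratio: 26.9
Total dependency ratio: 42.8

0–14: 1 606 + 1 070 = 2 676
15–64: 1 469 + 3 197 + 4 166 + 3 654 + 2 748 + 1 594 = 16 828
65+: 1 212 + 3 313 = 4 525
Youth dependency ratio = 2 676 / 16 828 × 100 = 15.9
Old-age dependency ratio = 4 525 / 16 828 × 100 = 26.9
Total dependency ratio = (2 676 + 4 525) / 16 828 × 100 = 7 201 / 16 828 × 100 = 42.8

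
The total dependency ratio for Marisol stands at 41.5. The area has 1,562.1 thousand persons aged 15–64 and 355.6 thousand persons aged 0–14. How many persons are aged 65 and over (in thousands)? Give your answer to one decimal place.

Aged 65 and over: 292.7

Total dependency ratio = (youth + elderly) / working-age × 100
41.5 = (355.6 + E) / 1,562.1 × 100
⇒ 292.7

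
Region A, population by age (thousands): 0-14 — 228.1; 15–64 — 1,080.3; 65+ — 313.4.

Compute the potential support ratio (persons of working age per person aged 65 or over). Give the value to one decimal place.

Potential support ratio = 1,080.3 / 313.4 = 3.4

Potential support ratio: 3.4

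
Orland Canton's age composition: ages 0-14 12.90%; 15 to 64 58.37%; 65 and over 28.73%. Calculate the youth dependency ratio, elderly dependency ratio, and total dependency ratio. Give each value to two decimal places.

Youth dependency ratio = 12.90 / 58.37 × 100 = 22.10
Old-age dependency ratio = 28.73 / 58.37 × 100 = 49.22
Total dependency ratio = (12.90 + 28.73) / 58.37 × 100 = 41.63 / 58.37 × 100 = 71.32

Youth dependency ratio: 22.10
Old-age dependency ratio: 49.22
Total dependency ratio: 71.32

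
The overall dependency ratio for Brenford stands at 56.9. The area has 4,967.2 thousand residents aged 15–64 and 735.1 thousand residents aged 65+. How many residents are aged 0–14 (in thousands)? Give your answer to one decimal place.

Aged 0–14: 2,091.2

Total dependency ratio = (youth + elderly) / working-age × 100
56.9 = (Y + 735.1) / 4,967.2 × 100
⇒ 2,091.2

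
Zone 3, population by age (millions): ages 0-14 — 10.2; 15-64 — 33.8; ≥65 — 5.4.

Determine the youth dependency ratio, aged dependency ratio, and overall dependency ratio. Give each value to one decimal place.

Youth dependency ratio: 30.2
Old-age dependency ratio: 16.0
Total dependency ratio: 46.2

Youth dependency ratio = 10.2 / 33.8 × 100 = 30.2
Old-age dependency ratio = 5.4 / 33.8 × 100 = 16.0
Total dependency ratio = (10.2 + 5.4) / 33.8 × 100 = 15.6 / 33.8 × 100 = 46.2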